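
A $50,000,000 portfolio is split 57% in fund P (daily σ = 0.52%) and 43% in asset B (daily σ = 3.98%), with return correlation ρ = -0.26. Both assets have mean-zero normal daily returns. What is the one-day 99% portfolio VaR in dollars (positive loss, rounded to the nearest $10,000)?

σ_p² = 0.57²·0.52² + 0.43²·3.98² + 2·-0.26·0.57·0.43·0.52·3.98 = 2.7530 (%²).
σ_p = √2.7530 = 1.659%.
At 99%, z = 2.326.
VaR = 2.326 × 1.659% = 3.859%; on $50,000,000 that is $1,929,500.

$1,930,000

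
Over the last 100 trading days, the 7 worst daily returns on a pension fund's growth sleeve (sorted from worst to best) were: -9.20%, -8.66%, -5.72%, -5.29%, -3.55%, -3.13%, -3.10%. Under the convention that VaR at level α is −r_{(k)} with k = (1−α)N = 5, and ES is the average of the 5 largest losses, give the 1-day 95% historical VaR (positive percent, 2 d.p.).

k = 5; the 5th lowest return is -3.55%, so VaR = 3.55%.

3.55%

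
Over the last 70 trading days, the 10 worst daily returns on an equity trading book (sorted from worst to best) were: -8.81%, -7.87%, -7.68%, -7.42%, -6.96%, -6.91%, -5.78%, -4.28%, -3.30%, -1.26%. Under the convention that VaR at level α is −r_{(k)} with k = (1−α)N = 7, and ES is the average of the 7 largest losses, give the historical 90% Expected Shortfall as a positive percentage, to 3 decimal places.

7.347%

The 7 worst returns sum to -51.43%.
ES = −(-51.43%) / 7 = 7.3471…% ≈ 7.347%.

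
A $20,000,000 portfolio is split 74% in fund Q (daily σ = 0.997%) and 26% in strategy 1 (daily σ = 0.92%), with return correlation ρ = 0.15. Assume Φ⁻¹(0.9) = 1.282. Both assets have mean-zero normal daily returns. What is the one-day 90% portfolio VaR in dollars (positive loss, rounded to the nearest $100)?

σ_p² = 0.74²·0.997² + 0.26²·0.92² + 2·0.15·0.74·0.26·0.997·0.92 = 0.6545 (%²).
σ_p = √0.6545 = 0.809%.
VaR = 1.282 × 0.809% = 1.037%; on $20,000,000 that is $207,400.

$207,400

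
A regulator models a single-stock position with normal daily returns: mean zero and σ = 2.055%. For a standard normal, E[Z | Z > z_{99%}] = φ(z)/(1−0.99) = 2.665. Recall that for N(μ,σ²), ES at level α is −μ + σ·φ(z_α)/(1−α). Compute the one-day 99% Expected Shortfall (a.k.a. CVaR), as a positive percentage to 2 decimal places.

ES = 2.055% × 2.665 = 5.477%.

5.48%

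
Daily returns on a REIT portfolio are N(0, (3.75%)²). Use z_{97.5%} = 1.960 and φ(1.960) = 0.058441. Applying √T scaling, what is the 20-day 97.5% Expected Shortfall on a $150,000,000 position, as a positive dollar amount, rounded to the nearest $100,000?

σ_{20d} = 3.75% × √20 = 16.771%.
ES multiplier = φ(z)/(1−α) = 0.058441/0.025 = 2.338.
ES = 16.771% × 2.338 = 39.211%; on $150,000,000: $58,816,500.

$58,800,000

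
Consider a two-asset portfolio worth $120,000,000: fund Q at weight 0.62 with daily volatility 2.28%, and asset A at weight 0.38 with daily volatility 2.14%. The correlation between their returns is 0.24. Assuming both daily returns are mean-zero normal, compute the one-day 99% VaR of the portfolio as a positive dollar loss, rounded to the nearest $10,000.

$5,000,000

σ_p² = 0.62²·2.28² + 0.38²·2.14² + 2·0.24·0.62·0.38·2.28·2.14 = 3.2113 (%²).
σ_p = √3.2113 = 1.792%.
At 99%, z = 2.326.
VaR = 2.326 × 1.792% = 4.168%; on $120,000,000 that is $5,001,600.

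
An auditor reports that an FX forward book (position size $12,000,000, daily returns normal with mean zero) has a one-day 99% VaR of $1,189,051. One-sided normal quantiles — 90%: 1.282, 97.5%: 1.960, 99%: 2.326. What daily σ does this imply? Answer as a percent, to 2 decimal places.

VaR as a fraction: $1,189,051 / $12,000,000 = 9.909%.
σ = VaR / z = 9.909% / 2.326 = 4.260%.

4.26%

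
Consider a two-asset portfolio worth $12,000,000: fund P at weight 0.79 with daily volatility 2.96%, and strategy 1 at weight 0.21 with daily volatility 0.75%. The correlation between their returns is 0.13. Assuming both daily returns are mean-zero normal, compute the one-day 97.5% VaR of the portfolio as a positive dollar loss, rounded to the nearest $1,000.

σ_p² = 0.79²·2.96² + 0.21²·0.75² + 2·0.13·0.79·0.21·2.96·0.75 = 5.5887 (%²).
σ_p = √5.5887 = 2.364%.
At 97.5%, z = 1.960.
VaR = 1.960 × 2.364% = 4.633%; on $12,000,000 that is $555,960.

$556,000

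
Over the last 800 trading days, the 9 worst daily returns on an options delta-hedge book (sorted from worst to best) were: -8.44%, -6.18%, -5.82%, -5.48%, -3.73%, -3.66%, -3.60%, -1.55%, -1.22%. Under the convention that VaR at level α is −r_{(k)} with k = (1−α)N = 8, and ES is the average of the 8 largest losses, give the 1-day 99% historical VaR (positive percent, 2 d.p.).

1.55%

k = 8; the 8th lowest return is -1.55%, so VaR = 1.55%.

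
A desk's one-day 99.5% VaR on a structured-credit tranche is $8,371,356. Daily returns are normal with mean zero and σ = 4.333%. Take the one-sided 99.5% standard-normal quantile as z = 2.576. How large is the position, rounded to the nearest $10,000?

VaR as a fraction of value: z·σ = 2.576 × 4.333% = 11.1618%.
Position = $8,371,356 / 0.111618 = $75,000,000.

$75,000,000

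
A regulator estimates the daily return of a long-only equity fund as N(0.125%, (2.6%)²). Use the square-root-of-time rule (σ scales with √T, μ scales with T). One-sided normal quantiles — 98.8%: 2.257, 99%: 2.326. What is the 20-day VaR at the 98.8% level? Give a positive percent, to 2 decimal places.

23.74%

σ_{20d} = 2.6% × √20 = 11.628%; μ_{20d} = 20 × 0.125% = 2.500%.
VaR = −(2.500%) + 2.257 × 11.628% = 23.744%.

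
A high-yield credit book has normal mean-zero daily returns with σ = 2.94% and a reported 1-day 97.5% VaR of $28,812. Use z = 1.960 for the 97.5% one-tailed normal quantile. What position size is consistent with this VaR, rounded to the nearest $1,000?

VaR as a fraction of value: z·σ = 1.960 × 2.94% = 5.7624%.
Position = $28,812 / 0.057624 = $500,000.

$500,000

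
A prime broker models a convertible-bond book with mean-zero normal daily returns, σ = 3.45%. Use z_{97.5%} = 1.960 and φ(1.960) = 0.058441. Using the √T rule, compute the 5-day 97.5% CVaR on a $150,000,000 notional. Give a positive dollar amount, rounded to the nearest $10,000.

$27,050,000

σ_{5d} = 3.45% × √5 = 7.714%.
ES multiplier = φ(z)/(1−α) = 0.058441/0.025 = 2.338.
ES = 7.714% × 2.338 = 18.035%; on $150,000,000: $27,052,500.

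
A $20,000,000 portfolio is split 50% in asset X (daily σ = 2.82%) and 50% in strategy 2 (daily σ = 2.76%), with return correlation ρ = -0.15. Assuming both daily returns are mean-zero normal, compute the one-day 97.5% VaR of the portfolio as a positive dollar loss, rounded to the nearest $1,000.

$713,000

σ_p² = 0.5²·2.82² + 0.5²·2.76² + 2·-0.15·0.5·0.5·2.82·2.76 = 3.3088 (%²).
σ_p = √3.3088 = 1.819%.
At 97.5%, z = 1.960.
VaR = 1.960 × 1.819% = 3.565%; on $20,000,000 that is $713,000.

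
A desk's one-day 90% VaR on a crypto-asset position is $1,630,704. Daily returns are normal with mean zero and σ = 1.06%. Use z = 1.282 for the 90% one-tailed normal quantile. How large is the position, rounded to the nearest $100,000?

$120,000,000

VaR as a fraction of value: z·σ = 1.282 × 1.06% = 1.35892%.
Position = $1,630,704 / 0.0135892 = $120,000,000.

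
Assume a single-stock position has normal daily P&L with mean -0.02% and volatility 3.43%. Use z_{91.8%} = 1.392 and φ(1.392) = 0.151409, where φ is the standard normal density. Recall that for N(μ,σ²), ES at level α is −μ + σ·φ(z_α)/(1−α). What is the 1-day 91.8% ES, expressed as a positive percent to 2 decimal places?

Tail multiplier: φ(z)/(1−α) = 0.151409 / 0.082 = 1.846.
ES = −(-0.02%) + 3.43% × 1.846 = 6.352%.

6.35%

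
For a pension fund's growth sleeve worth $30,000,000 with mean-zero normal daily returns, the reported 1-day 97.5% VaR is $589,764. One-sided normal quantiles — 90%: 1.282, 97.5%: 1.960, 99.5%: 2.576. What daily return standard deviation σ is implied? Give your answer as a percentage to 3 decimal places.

VaR as a fraction: $589,764 / $30,000,000 = 1.966%.
σ = VaR / z = 1.966% / 1.960 = 1.003%.

1.003%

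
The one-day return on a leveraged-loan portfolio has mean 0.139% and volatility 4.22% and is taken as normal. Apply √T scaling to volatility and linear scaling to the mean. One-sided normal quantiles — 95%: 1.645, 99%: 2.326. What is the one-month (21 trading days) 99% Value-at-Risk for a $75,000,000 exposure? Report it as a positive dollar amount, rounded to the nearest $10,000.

$31,550,000

σ_{21d} = 4.22% × √21 = 19.338%; μ_{21d} = 21 × 0.139% = 2.919%.
VaR = −(2.919%) + 2.326 × 19.338% = 42.061%.
On $75,000,000: 0.42061 × $75,000,000 = $31,545,750.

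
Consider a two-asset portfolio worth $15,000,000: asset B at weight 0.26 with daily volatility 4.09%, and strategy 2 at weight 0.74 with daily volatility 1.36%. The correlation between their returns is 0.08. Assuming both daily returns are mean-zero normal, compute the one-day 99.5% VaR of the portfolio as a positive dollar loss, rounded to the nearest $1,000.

$588,000

σ_p² = 0.26²·4.09² + 0.74²·1.36² + 2·0.08·0.26·0.74·4.09·1.36 = 2.3149 (%²).
σ_p = √2.3149 = 1.521%.
At 99.5%, z = 2.576.
VaR = 2.576 × 1.521% = 3.918%; on $15,000,000 that is $587,700.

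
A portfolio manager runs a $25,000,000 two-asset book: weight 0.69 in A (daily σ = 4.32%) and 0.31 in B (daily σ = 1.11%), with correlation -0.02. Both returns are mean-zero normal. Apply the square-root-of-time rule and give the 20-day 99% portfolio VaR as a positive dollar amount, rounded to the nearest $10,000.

$7,790,000

σ_p = √(0.69²·4.32² + 0.31²·1.11² + 2·-0.02·0.69·0.31·4.32·1.11) = 2.994%.
σ_{20d} = 2.994% × √20 = 13.390%.
z(99%) = 2.326.
VaR = 2.326 × 13.390% = 31.145%; on $25,000,000 that is $7,786,250.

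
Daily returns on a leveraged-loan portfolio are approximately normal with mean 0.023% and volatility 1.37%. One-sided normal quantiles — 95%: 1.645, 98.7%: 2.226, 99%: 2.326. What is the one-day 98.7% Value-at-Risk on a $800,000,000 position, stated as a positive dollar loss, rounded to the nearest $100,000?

$24,200,000

VaR = −μ + z·σ = −(0.023%) + 2.226 × 1.37% = 3.027%.
On $800,000,000: 0.03027 × $800,000,000 = $24,216,000.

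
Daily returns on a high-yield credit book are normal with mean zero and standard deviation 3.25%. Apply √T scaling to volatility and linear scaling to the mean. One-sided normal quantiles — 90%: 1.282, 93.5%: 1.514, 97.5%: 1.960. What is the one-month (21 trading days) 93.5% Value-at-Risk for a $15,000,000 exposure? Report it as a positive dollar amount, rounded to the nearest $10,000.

$3,380,000

σ_{21d} = 3.25% × √21 = 14.893%.
VaR = 1.514 × 14.893% = 22.548%.
On $15,000,000: 0.22548 × $15,000,000 = $3,382,200.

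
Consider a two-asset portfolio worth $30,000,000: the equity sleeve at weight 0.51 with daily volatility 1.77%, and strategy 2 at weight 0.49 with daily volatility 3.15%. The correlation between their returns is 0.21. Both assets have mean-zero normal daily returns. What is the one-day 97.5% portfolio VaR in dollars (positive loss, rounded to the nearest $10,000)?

σ_p² = 0.51²·1.77² + 0.49²·3.15² + 2·0.21·0.51·0.49·1.77·3.15 = 3.7825 (%²).
σ_p = √3.7825 = 1.945%.
At 97.5%, z = 1.960.
VaR = 1.960 × 1.945% = 3.812%; on $30,000,000 that is $1,143,600.

$1,140,000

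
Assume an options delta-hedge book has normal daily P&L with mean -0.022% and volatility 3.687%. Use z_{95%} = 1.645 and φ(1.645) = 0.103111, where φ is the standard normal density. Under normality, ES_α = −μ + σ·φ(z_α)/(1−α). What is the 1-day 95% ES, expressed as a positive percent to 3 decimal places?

7.625%

Tail multiplier: φ(z)/(1−α) = 0.103111 / 0.05 = 2.062.
ES = −(-0.022%) + 3.687% × 2.062 = 7.625%.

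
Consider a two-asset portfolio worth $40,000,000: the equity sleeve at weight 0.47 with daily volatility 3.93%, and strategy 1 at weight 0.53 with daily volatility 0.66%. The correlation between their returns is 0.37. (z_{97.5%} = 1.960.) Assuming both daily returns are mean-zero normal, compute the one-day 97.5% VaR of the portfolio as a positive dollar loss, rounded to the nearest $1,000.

σ_p² = 0.47²·3.93² + 0.53²·0.66² + 2·0.37·0.47·0.53·3.93·0.66 = 4.0123 (%²).
σ_p = √4.0123 = 2.003%.
VaR = 1.960 × 2.003% = 3.926%; on $40,000,000 that is $1,570,400.

$1,570,000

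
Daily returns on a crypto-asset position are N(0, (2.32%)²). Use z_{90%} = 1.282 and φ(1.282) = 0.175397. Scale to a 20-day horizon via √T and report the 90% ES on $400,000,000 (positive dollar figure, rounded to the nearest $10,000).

σ_{20d} = 2.32% × √20 = 10.375%.
ES multiplier = φ(z)/(1−α) = 0.175397/0.1 = 1.754.
ES = 10.375% × 1.754 = 18.198%; on $400,000,000: $72,792,000.

$72,790,000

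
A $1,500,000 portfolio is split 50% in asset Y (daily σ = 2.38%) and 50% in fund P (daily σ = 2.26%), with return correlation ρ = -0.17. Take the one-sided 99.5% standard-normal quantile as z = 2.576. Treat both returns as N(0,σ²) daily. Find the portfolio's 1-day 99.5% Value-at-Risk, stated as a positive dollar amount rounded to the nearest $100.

$57,800

σ_p² = 0.5²·2.38² + 0.5²·2.26² + 2·-0.17·0.5·0.5·2.38·2.26 = 2.2358 (%²).
σ_p = √2.2358 = 1.495%.
VaR = 2.576 × 1.495% = 3.851%; on $1,500,000 that is $57,765.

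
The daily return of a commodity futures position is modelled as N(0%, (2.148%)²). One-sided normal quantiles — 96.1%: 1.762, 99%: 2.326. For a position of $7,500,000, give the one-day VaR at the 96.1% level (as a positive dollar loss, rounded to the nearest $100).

VaR = z·σ = 1.762 × 2.148% = 3.785%.
On $7,500,000: 0.03785 × $7,500,000 = $283,875.

$283,900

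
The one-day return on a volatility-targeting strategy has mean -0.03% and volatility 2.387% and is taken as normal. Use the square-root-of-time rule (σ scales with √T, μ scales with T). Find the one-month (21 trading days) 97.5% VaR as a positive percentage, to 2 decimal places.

22.07%

At 97.5%, z = 1.960.
σ_{21d} = 2.387% × √21 = 10.939%; μ_{21d} = 21 × -0.03% = -0.630%.
VaR = −(-0.630%) + 1.960 × 10.939% = 22.070%.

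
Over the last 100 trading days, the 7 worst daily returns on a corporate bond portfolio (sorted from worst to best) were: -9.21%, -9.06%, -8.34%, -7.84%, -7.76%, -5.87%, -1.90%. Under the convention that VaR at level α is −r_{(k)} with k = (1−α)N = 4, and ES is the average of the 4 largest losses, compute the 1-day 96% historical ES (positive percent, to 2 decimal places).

8.61%

The 4 worst returns sum to -34.45%.
ES = −(-34.45%) / 4 = 8.6125% ≈ 8.61%.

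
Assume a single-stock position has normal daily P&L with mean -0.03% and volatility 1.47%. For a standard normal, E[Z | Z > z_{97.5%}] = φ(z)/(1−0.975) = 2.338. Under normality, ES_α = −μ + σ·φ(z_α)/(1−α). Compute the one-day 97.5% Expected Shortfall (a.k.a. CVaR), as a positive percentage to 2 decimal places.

ES = −(-0.03%) + 1.47% × 2.338 = 3.467%.

3.47%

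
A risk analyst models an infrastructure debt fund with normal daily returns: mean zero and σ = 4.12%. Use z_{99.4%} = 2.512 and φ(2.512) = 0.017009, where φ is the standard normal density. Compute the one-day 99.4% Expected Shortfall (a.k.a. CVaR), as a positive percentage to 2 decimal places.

11.68%

Tail multiplier: φ(z)/(1−α) = 0.017009 / 0.006 = 2.835.
ES = 4.12% × 2.835 = 11.680%.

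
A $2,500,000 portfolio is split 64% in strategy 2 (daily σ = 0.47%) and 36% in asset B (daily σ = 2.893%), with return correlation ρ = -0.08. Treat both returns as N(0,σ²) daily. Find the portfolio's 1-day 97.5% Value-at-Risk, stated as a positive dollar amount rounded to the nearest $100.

$52,000

σ_p² = 0.64²·0.47² + 0.36²·2.893² + 2·-0.08·0.64·0.36·0.47·2.893 = 1.1250 (%²).
σ_p = √1.1250 = 1.061%.
At 97.5%, z = 1.960.
VaR = 1.960 × 1.061% = 2.080%; on $2,500,000 that is $52,000.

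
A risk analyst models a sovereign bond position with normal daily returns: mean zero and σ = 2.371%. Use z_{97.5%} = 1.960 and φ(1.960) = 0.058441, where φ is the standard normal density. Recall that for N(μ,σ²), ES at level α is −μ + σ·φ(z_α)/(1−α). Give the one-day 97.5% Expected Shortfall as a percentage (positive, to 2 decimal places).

5.54%

Tail multiplier: φ(z)/(1−α) = 0.058441 / 0.025 = 2.338.
ES = 2.371% × 2.338 = 5.543%.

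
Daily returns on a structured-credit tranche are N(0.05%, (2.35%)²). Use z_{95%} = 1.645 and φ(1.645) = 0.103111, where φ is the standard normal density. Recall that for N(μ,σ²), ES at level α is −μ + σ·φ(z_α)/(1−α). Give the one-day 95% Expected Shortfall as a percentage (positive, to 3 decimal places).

Tail multiplier: φ(z)/(1−α) = 0.103111 / 0.05 = 2.062.
ES = −(0.05%) + 2.35% × 2.062 = 4.796%.

4.796%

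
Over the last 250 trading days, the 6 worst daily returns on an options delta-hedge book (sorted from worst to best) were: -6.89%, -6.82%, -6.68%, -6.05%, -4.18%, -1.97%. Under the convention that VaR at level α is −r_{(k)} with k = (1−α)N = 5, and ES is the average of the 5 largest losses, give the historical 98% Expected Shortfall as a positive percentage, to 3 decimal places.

The 5 worst returns sum to -30.62%.
ES = −(-30.62%) / 5 = 6.124%.

6.124%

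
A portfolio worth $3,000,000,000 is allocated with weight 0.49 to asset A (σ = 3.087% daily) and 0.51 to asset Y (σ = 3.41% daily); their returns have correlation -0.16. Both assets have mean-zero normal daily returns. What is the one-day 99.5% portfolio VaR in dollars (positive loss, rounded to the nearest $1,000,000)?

$163,000,000

σ_p² = 0.49²·3.087² + 0.51²·3.41² + 2·-0.16·0.49·0.51·3.087·3.41 = 4.4707 (%²).
σ_p = √4.4707 = 2.114%.
At 99.5%, z = 2.576.
VaR = 2.576 × 2.114% = 5.446%; on $3,000,000,000 that is $163,380,000.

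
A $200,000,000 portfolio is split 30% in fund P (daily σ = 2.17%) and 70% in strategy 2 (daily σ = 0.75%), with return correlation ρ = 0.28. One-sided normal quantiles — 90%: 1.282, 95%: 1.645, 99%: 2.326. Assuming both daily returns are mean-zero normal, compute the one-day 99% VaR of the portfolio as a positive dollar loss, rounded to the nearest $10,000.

σ_p² = 0.3²·2.17² + 0.7²·0.75² + 2·0.28·0.3·0.7·2.17·0.75 = 0.8908 (%²).
σ_p = √0.8908 = 0.944%.
VaR = 2.326 × 0.944% = 2.196%; on $200,000,000 that is $4,392,000.

$4,390,000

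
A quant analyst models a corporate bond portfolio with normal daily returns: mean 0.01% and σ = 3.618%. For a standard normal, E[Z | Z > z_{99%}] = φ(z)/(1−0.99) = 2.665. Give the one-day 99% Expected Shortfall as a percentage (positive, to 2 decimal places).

ES = −(0.01%) + 3.618% × 2.665 = 9.632%.

9.63%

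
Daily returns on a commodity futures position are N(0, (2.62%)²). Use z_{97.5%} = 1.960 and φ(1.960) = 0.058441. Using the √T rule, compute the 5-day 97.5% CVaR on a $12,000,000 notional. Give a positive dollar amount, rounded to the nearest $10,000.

$1,640,000

σ_{5d} = 2.62% × √5 = 5.858%.
ES multiplier = φ(z)/(1−α) = 0.058441/0.025 = 2.338.
ES = 5.858% × 2.338 = 13.696%; on $12,000,000: $1,643,520.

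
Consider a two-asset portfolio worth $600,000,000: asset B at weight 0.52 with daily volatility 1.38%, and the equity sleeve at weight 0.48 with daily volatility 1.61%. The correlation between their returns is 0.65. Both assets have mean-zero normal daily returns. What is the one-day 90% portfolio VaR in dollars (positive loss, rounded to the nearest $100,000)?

σ_p² = 0.52²·1.38² + 0.48²·1.61² + 2·0.65·0.52·0.48·1.38·1.61 = 1.8331 (%²).
σ_p = √1.8331 = 1.354%.
At 90%, z = 1.282.
VaR = 1.282 × 1.354% = 1.736%; on $600,000,000 that is $10,416,000.

$10,400,000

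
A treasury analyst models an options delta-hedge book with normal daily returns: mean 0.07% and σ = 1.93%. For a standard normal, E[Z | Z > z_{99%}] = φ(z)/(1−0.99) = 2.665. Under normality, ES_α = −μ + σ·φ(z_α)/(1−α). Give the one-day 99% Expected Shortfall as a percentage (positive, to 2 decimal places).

5.07%

ES = −(0.07%) + 1.93% × 2.665 = 5.073%.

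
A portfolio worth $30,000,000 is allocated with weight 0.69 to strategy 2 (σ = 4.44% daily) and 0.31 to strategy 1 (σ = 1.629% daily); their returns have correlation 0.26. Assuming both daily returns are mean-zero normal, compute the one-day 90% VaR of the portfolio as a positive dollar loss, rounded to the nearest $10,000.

σ_p² = 0.69²·4.44² + 0.31²·1.629² + 2·0.26·0.69·0.31·4.44·1.629 = 10.4451 (%²).
σ_p = √10.4451 = 3.232%.
At 90%, z = 1.282.
VaR = 1.282 × 3.232% = 4.143%; on $30,000,000 that is $1,242,900.

$1,240,000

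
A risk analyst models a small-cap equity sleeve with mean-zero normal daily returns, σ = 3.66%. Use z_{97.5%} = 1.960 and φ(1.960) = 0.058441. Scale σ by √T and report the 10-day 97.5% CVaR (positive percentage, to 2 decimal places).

σ_{10d} = 3.66% × √10 = 11.574%.
ES multiplier = φ(z)/(1−α) = 0.058441/0.025 = 2.338.
ES = 11.574% × 2.338 = 27.060%.

27.06%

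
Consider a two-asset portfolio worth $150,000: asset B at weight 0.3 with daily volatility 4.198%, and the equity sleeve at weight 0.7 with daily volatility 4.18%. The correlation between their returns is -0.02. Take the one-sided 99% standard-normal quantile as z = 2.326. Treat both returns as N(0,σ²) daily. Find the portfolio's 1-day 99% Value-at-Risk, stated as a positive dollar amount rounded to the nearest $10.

σ_p² = 0.3²·4.198² + 0.7²·4.18² + 2·-0.02·0.3·0.7·4.198·4.18 = 10.0002 (%²).
σ_p = √10.0002 = 3.162%.
VaR = 2.326 × 3.162% = 7.355%; on $150,000 that is $11,032.

$11,030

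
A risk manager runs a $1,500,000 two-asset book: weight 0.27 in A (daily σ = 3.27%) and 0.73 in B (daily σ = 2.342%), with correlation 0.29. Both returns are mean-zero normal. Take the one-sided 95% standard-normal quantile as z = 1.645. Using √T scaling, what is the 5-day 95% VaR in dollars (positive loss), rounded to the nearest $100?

$118,100

σ_p = √(0.27²·3.27² + 0.73²·2.342² + 2·0.29·0.27·0.73·3.27·2.342) = 2.140%.
σ_{5d} = 2.140% × √5 = 4.785%.
VaR = 1.645 × 4.785% = 7.871%; on $1,500,000 that is $118,065.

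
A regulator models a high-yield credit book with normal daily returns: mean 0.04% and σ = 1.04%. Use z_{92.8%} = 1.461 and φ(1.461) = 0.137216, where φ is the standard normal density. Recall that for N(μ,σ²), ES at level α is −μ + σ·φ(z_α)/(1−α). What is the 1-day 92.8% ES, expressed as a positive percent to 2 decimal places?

1.94%

Tail multiplier: φ(z)/(1−α) = 0.137216 / 0.072 = 1.906.
ES = −(0.04%) + 1.04% × 1.906 = 1.942%.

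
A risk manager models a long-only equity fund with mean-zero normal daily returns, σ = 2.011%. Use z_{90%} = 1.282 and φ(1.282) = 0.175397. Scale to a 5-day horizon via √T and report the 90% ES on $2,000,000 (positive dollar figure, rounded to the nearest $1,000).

$158,000

σ_{5d} = 2.011% × √5 = 4.497%.
ES multiplier = φ(z)/(1−α) = 0.175397/0.1 = 1.754.
ES = 4.497% × 1.754 = 7.888%; on $2,000,000: $157,760.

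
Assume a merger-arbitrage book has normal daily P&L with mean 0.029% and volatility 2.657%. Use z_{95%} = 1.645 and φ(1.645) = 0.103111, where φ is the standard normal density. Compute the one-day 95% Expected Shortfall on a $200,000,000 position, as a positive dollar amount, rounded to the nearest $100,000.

$10,900,000

Tail multiplier: φ(z)/(1−α) = 0.103111 / 0.05 = 2.062.
ES = −(0.029%) + 2.657% × 2.062 = 5.450%.
On $200,000,000: 0.05450 × $200,000,000 = $10,900,000.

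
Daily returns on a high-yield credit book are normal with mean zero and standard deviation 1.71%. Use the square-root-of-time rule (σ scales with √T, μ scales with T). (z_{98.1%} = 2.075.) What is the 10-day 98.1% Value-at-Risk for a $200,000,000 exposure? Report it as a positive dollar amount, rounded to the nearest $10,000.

$22,440,000

σ_{10d} = 1.71% × √10 = 5.407%.
VaR = 2.075 × 5.407% = 11.220%.
On $200,000,000: 0.11220 × $200,000,000 = $22,440,000.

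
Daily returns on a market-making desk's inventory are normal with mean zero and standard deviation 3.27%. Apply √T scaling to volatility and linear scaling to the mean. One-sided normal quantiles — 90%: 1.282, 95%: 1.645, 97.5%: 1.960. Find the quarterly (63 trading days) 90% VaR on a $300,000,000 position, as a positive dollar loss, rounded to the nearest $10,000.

$99,820,000

σ_{63d} = 3.27% × √63 = 25.955%.
VaR = 1.282 × 25.955% = 33.274%.
On $300,000,000: 0.33274 × $300,000,000 = $99,822,000.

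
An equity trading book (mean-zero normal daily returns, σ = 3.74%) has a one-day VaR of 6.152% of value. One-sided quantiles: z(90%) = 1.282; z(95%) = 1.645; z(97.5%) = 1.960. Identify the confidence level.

Implied z = VaR/σ = 6.152 / 3.74 = 1.645.
This matches z(95%) = 1.645.

95%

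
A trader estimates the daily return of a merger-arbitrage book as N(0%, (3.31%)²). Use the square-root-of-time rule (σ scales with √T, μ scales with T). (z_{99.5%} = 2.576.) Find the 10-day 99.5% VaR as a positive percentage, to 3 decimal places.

σ_{10d} = 3.31% × √10 = 10.467%.
VaR = 2.576 × 10.467% = 26.963%.

26.963%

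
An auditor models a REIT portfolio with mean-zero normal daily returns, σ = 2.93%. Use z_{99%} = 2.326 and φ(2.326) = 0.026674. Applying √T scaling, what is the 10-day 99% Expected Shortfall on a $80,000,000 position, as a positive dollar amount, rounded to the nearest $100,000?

σ_{10d} = 2.93% × √10 = 9.265%.
ES multiplier = φ(z)/(1−α) = 0.026674/0.01 = 2.667.
ES = 9.265% × 2.667 = 24.710%; on $80,000,000: $19,768,000.

$19,800,000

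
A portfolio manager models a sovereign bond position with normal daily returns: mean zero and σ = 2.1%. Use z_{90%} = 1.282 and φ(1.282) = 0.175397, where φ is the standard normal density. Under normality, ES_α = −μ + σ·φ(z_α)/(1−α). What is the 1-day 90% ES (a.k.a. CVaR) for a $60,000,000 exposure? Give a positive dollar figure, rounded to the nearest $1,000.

$2,210,000

Tail multiplier: φ(z)/(1−α) = 0.175397 / 0.1 = 1.754.
ES = 2.1% × 1.754 = 3.683%.
On $60,000,000: 0.03683 × $60,000,000 = $2,209,800.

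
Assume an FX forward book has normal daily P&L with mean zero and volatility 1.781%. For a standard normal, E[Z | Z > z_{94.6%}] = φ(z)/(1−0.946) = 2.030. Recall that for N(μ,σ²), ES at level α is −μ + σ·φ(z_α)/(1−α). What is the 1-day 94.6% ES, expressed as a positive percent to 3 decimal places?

3.615%

ES = 1.781% × 2.030 = 3.615%.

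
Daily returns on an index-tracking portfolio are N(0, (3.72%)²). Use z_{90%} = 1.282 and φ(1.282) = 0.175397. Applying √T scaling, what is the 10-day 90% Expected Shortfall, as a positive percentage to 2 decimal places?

20.63%

σ_{10d} = 3.72% × √10 = 11.764%.
ES multiplier = φ(z)/(1−α) = 0.175397/0.1 = 1.754.
ES = 11.764% × 1.754 = 20.634%.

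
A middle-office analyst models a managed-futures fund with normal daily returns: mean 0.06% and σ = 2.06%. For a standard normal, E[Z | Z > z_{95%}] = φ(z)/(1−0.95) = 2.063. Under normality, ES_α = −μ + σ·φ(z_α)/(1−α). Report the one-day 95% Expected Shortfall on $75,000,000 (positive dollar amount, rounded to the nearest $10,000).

ES = −(0.06%) + 2.06% × 2.063 = 4.190%.
On $75,000,000: 0.04190 × $75,000,000 = $3,142,500.

$3,140,000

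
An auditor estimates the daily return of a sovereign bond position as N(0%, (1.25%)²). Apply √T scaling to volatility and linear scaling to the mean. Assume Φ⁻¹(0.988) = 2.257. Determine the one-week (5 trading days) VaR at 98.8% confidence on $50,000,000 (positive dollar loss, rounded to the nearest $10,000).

$3,150,000

σ_{5d} = 1.25% × √5 = 2.795%.
VaR = 2.257 × 2.795% = 6.308%.
On $50,000,000: 0.06308 × $50,000,000 = $3,154,000.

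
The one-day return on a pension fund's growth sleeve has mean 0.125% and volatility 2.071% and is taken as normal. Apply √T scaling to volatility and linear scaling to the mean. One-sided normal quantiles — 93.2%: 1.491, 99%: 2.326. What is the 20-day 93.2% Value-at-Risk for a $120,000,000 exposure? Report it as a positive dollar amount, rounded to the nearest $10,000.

$13,570,000

σ_{20d} = 2.071% × √20 = 9.262%; μ_{20d} = 20 × 0.125% = 2.500%.
VaR = −(2.500%) + 1.491 × 9.262% = 11.310%.
On $120,000,000: 0.11310 × $120,000,000 = $13,572,000.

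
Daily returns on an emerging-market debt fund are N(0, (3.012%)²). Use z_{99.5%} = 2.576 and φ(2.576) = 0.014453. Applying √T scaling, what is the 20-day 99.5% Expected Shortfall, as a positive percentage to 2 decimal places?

38.94%

σ_{20d} = 3.012% × √20 = 13.470%.
ES multiplier = φ(z)/(1−α) = 0.014453/0.005 = 2.891.
ES = 13.470% × 2.891 = 38.942%.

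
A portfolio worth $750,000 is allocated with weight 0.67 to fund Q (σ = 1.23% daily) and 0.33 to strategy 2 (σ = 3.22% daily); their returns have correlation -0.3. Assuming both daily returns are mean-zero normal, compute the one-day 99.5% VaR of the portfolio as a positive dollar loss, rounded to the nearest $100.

$21,900

σ_p² = 0.67²·1.23² + 0.33²·3.22² + 2·-0.3·0.67·0.33·1.23·3.22 = 1.2828 (%²).
σ_p = √1.2828 = 1.133%.
At 99.5%, z = 2.576.
VaR = 2.576 × 1.133% = 2.919%; on $750,000 that is $21,892.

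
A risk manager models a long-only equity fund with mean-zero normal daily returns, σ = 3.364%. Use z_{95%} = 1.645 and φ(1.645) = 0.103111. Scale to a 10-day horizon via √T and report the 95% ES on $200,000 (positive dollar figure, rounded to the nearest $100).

$43,900

σ_{10d} = 3.364% × √10 = 10.638%.
ES multiplier = φ(z)/(1−α) = 0.103111/0.05 = 2.062.
ES = 10.638% × 2.062 = 21.936%; on $200,000: $43,872.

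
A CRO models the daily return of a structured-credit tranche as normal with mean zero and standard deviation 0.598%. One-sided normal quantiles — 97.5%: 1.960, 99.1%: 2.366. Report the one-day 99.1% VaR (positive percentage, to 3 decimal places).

1.415%

VaR = z·σ = 2.366 × 0.598% = 1.415%.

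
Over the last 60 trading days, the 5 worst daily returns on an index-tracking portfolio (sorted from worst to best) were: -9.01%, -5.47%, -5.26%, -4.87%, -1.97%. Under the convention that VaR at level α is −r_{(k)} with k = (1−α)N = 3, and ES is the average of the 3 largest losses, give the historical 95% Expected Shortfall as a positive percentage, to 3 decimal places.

The 3 worst returns sum to -19.74%.
ES = −(-19.74%) / 3 = 6.58% ≈ 6.580%.

6.580%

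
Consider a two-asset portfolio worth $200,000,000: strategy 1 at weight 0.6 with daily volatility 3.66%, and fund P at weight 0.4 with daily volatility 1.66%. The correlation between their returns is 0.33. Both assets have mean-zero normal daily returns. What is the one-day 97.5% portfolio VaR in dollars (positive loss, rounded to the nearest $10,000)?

σ_p² = 0.6²·3.66² + 0.4²·1.66² + 2·0.33·0.6·0.4·3.66·1.66 = 6.2257 (%²).
σ_p = √6.2257 = 2.495%.
At 97.5%, z = 1.960.
VaR = 1.960 × 2.495% = 4.890%; on $200,000,000 that is $9,780,000.

$9,780,000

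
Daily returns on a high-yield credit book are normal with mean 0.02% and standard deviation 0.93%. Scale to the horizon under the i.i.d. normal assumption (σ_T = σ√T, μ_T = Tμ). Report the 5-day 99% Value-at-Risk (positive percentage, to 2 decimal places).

At 99%, z = 2.326.
σ_{5d} = 0.93% × √5 = 2.080%; μ_{5d} = 5 × 0.02% = 0.100%.
VaR = −(0.100%) + 2.326 × 2.080% = 4.738%.

4.74%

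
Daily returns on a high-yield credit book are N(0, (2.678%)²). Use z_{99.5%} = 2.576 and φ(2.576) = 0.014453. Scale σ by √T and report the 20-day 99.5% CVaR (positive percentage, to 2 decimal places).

34.62%

σ_{20d} = 2.678% × √20 = 11.976%.
ES multiplier = φ(z)/(1−α) = 0.014453/0.005 = 2.891.
ES = 11.976% × 2.891 = 34.623%.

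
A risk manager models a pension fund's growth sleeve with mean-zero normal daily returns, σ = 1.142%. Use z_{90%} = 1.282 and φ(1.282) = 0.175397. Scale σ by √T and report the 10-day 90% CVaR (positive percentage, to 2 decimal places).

6.33%

σ_{10d} = 1.142% × √10 = 3.611%.
ES multiplier = φ(z)/(1−α) = 0.175397/0.1 = 1.754.
ES = 3.611% × 1.754 = 6.334%.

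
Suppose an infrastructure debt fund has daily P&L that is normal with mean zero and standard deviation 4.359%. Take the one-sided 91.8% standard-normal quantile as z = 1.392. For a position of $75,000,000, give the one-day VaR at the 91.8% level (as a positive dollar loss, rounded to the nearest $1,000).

$4,551,000

VaR = z·σ = 1.392 × 4.359% = 6.068%.
On $75,000,000: 0.06068 × $75,000,000 = $4,551,000.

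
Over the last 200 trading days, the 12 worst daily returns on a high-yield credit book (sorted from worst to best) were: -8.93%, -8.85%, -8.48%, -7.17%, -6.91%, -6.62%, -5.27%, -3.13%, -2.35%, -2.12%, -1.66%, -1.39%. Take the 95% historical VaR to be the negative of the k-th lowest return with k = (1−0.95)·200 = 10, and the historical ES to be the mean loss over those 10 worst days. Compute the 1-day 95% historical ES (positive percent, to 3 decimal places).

5.983%

The 10 worst returns sum to -59.83%.
ES = −(-59.83%) / 10 = 5.983%.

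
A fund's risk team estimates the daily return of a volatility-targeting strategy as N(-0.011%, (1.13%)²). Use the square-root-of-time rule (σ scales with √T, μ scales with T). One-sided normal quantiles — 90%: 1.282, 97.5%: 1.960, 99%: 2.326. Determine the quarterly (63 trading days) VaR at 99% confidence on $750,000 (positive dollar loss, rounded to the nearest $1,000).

σ_{63d} = 1.13% × √63 = 8.969%; μ_{63d} = 63 × -0.011% = -0.693%.
VaR = −(-0.693%) + 2.326 × 8.969% = 21.555%.
On $750,000: 0.21555 × $750,000 = $161,662.

$162,000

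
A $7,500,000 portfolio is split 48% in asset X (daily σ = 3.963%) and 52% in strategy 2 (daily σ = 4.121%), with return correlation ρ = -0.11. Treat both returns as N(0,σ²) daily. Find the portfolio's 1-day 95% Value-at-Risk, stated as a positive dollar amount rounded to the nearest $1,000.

σ_p² = 0.48²·3.963² + 0.52²·4.121² + 2·-0.11·0.48·0.52·3.963·4.121 = 7.3138 (%²).
σ_p = √7.3138 = 2.704%.
At 95%, z = 1.645.
VaR = 1.645 × 2.704% = 4.448%; on $7,500,000 that is $333,600.

$334,000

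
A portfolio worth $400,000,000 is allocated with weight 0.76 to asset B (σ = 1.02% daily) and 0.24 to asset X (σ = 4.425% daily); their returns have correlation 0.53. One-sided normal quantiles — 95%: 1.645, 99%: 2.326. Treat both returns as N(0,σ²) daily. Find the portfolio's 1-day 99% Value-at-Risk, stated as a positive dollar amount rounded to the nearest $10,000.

$15,010,000

σ_p² = 0.76²·1.02² + 0.24²·4.425² + 2·0.53·0.76·0.24·1.02·4.425 = 2.6014 (%²).
σ_p = √2.6014 = 1.613%.
VaR = 2.326 × 1.613% = 3.752%; on $400,000,000 that is $15,008,000.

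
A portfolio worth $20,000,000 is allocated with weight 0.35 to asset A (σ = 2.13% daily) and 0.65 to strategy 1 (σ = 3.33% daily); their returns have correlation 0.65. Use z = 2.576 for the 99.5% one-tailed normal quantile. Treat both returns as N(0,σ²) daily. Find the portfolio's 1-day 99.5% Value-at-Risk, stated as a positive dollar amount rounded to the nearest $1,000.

$1,396,000

σ_p² = 0.35²·2.13² + 0.65²·3.33² + 2·0.65·0.35·0.65·2.13·3.33 = 7.3386 (%²).
σ_p = √7.3386 = 2.709%.
VaR = 2.576 × 2.709% = 6.978%; on $20,000,000 that is $1,395,600.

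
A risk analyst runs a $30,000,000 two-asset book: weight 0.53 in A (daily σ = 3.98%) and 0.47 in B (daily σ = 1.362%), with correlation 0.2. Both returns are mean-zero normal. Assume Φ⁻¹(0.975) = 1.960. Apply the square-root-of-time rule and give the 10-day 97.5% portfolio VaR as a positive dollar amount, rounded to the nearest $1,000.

$4,321,000

σ_p = √(0.53²·3.98² + 0.47²·1.362² + 2·0.2·0.53·0.47·3.98·1.362) = 2.324%.
σ_{10d} = 2.324% × √10 = 7.349%.
VaR = 1.960 × 7.349% = 14.404%; on $30,000,000 that is $4,321,200.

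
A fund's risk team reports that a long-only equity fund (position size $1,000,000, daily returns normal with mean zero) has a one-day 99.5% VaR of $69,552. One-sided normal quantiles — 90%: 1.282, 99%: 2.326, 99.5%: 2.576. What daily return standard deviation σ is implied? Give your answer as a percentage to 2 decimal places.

VaR as a fraction: $69,552 / $1,000,000 = 6.955%.
σ = VaR / z = 6.955% / 2.576 = 2.700%.

2.70%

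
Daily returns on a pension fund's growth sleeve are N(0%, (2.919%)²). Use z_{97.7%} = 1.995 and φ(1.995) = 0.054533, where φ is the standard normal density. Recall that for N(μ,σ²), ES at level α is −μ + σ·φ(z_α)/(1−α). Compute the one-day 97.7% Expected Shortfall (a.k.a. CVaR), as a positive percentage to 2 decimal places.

Tail multiplier: φ(z)/(1−α) = 0.054533 / 0.023 = 2.371.
ES = 2.919% × 2.371 = 6.921%.

6.92%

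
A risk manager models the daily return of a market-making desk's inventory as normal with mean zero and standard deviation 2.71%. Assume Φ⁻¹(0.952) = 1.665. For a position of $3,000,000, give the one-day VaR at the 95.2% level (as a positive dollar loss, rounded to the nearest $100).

$135,400

VaR = z·σ = 1.665 × 2.71% = 4.512%.
On $3,000,000: 0.04512 × $3,000,000 = $135,360.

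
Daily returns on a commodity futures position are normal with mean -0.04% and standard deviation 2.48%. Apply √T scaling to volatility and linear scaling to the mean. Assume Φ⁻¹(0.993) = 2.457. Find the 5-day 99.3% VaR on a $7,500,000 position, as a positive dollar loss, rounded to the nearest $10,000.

$1,040,000

σ_{5d} = 2.48% × √5 = 5.545%; μ_{5d} = 5 × -0.04% = -0.200%.
VaR = −(-0.200%) + 2.457 × 5.545% = 13.824%.
On $7,500,000: 0.13824 × $7,500,000 = $1,036,800.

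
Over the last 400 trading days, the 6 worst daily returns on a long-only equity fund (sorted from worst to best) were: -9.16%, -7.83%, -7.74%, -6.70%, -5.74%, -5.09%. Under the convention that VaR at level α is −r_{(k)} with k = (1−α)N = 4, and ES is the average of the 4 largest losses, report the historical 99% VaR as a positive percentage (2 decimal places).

k = 4; the 4th lowest return is -6.70%, so VaR = 6.70%.

6.70%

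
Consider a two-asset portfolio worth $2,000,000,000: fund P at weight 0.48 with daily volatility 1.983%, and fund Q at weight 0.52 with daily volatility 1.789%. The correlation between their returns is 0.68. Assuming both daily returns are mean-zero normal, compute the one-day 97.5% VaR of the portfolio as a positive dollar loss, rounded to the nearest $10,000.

σ_p² = 0.48²·1.983² + 0.52²·1.789² + 2·0.68·0.48·0.52·1.983·1.789 = 2.9757 (%²).
σ_p = √2.9757 = 1.725%.
At 97.5%, z = 1.960.
VaR = 1.960 × 1.725% = 3.381%; on $2,000,000,000 that is $67,620,000.

$67,620,000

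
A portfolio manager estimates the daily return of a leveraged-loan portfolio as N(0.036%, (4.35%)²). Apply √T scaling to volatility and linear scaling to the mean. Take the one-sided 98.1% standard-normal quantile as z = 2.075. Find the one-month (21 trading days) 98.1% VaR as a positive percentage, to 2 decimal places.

σ_{21d} = 4.35% × √21 = 19.934%; μ_{21d} = 21 × 0.036% = 0.756%.
VaR = −(0.756%) + 2.075 × 19.934% = 40.607%.

40.61%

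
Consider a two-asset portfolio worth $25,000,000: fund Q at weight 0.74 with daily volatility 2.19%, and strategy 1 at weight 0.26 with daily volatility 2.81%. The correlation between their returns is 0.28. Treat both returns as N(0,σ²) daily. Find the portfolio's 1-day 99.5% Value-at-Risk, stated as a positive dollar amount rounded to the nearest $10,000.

$1,260,000

σ_p² = 0.74²·2.19² + 0.26²·2.81² + 2·0.28·0.74·0.26·2.19·2.81 = 3.8232 (%²).
σ_p = √3.8232 = 1.955%.
At 99.5%, z = 2.576.
VaR = 2.576 × 1.955% = 5.036%; on $25,000,000 that is $1,259,000.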